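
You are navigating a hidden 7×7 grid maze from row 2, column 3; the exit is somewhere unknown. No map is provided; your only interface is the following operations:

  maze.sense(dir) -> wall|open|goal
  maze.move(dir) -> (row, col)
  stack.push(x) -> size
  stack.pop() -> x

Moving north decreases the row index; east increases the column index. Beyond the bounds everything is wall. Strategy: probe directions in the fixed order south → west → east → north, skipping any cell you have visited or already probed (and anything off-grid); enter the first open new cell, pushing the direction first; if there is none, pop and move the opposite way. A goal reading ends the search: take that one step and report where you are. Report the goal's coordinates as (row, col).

Then maze.sense with dir: south, and get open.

I run stack.push with x: south, and see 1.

I run maze.move with dir: south, which returns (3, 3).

Next I call maze.sense with dir: south, : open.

Then stack.push with x: south, and see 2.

I call maze.move with dir: south, — result: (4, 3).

I invoke maze.sense with dir: south, which returns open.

I use stack.push with x: south, giving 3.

Using maze.move with dir: south, — result: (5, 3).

Next I call maze.sense with dir: south, and see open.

Calling stack.push with x: south, and observe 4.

Then maze.move with dir: south, yielding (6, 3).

Then maze.sense with dir: west, : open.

I use stack.push with x: west, — result: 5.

Using maze.move with dir: west, — result: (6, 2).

Invoking maze.sense with dir: west, → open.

Using stack.push with x: west, and see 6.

Next I call maze.move with dir: west, and get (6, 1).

I use maze.sense with dir: west, giving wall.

Calling maze.sense with dir: north, which returns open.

I try stack.push with x: north, which returns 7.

Next I call maze.move with dir: north, : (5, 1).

Now I run maze.sense with dir: west, → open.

I call stack.push with x: west, giving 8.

Then maze.move with dir: west, — result: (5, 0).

Now I run maze.sense with dir: north, and get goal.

Invoking maze.move with dir: north, which returns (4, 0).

Answer: (4, 0)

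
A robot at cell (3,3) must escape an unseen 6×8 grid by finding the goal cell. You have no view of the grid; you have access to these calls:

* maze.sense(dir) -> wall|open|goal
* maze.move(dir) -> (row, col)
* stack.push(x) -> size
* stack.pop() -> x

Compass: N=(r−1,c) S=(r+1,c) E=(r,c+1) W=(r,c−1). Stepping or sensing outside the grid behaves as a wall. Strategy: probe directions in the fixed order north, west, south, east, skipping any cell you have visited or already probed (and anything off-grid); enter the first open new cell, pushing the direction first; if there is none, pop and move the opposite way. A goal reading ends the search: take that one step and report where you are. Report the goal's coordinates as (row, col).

> maze.sense dir='north'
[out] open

> stack.push x='north'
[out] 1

> maze.move dir='north'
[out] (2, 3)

> maze.sense dir='north'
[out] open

> stack.push x='north'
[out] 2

> maze.move dir='north'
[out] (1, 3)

> maze.sense dir='north'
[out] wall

> maze.sense dir='west'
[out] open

> stack.push x='west'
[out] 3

> maze.move dir='west'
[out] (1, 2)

> maze.sense dir='north'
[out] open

> stack.push x='north'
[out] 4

> maze.move dir='north'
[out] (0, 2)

> maze.sense dir='west'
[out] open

> stack.push x='west'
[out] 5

> maze.move dir='west'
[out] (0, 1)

> maze.sense dir='west'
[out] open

> stack.push x='west'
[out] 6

> maze.move dir='west'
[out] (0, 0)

> maze.sense dir='south'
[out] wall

> stack.pop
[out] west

> maze.move dir='east'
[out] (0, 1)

> maze.sense dir='south'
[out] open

> stack.push x='south'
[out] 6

> maze.move dir='south'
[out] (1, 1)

> maze.sense dir='south'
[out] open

> stack.push x='south'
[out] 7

> maze.move dir='south'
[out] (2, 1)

> maze.sense dir='west'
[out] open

> stack.push x='west'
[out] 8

> maze.move dir='west'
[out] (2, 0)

> maze.sense dir='south'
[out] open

> stack.push x='south'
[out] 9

> maze.move dir='south'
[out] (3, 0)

> maze.sense dir='south'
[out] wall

> maze.sense dir='east'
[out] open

> stack.push x='east'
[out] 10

> maze.move dir='east'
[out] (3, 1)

> maze.sense dir='south'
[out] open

> stack.push x='south'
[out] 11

> maze.move dir='south'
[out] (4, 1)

> maze.sense dir='south'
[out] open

> stack.push x='south'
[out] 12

> maze.move dir='south'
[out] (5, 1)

> maze.sense dir='west'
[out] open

> stack.push x='west'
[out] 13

> maze.move dir='west'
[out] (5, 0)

> stack.pop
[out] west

> maze.move dir='east'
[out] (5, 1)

> maze.sense dir='east'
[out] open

> stack.push x='east'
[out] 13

> maze.move dir='east'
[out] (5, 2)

> maze.sense dir='north'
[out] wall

> maze.sense dir='east'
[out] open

> stack.push x='east'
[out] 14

> maze.move dir='east'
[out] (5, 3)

> maze.sense dir='north'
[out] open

> stack.push x='north'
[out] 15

> maze.move dir='north'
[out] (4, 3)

> maze.sense dir='east'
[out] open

> stack.push x='east'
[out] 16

> maze.move dir='east'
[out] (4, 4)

> maze.sense dir='north'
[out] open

> stack.push x='north'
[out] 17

> maze.move dir='north'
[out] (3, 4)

> maze.sense dir='north'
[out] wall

> maze.sense dir='east'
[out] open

> stack.push x='east'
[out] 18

> maze.move dir='east'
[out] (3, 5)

> maze.sense dir='north'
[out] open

> stack.push x='north'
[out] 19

> maze.move dir='north'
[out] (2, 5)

> maze.sense dir='north'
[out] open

> stack.push x='north'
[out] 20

> maze.move dir='north'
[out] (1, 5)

> maze.sense dir='north'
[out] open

> stack.push x='north'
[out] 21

> maze.move dir='north'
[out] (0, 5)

> maze.sense dir='west'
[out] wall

> maze.sense dir='east'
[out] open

> stack.push x='east'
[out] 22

> maze.move dir='east'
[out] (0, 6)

> maze.sense dir='south'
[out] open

> stack.push x='south'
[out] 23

> maze.move dir='south'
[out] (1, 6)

> maze.sense dir='south'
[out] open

> stack.push x='south'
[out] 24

> maze.move dir='south'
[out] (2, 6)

> maze.sense dir='south'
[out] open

> stack.push x='south'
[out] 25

> maze.move dir='south'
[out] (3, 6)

> maze.sense dir='south'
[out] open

> stack.push x='south'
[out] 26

> maze.move dir='south'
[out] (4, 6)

> maze.sense dir='west'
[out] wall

> maze.sense dir='south'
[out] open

> stack.push x='south'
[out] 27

> maze.move dir='south'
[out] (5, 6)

> maze.sense dir='west'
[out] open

> stack.push x='west'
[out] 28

> maze.move dir='west'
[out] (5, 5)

> maze.sense dir='west'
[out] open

> stack.push x='west'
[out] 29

> maze.move dir='west'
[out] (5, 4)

> stack.pop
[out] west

> maze.move dir='east'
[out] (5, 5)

> stack.pop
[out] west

> maze.move dir='east'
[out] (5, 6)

> maze.sense dir='east'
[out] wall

> stack.pop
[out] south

> maze.move dir='north'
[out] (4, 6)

> maze.sense dir='east'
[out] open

> stack.push x='east'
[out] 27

> maze.move dir='east'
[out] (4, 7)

> maze.sense dir='north'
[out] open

> stack.push x='north'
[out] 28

> maze.move dir='north'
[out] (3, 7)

> maze.sense dir='north'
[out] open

> stack.push x='north'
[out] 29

> maze.move dir='north'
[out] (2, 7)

> maze.sense dir='north'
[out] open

> stack.push x='north'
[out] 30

> maze.move dir='north'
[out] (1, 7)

> maze.sense dir='north'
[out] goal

> maze.move dir='north'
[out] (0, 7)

Answer: (0, 7)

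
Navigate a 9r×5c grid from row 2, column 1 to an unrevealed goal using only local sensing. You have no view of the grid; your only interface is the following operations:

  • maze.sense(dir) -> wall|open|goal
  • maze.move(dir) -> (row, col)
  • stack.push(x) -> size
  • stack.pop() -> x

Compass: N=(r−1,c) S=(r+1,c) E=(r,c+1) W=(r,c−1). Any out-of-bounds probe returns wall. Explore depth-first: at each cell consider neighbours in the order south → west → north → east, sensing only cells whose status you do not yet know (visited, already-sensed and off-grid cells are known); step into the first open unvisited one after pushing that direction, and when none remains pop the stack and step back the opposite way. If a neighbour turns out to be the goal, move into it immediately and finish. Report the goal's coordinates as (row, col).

>>> maze.sense south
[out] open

>>> stack.push south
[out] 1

>>> maze.move south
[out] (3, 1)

>>> maze.sense south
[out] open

>>> stack.push south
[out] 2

>>> maze.move south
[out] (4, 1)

>>> maze.sense south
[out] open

>>> stack.push south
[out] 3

>>> maze.move south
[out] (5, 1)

>>> maze.sense south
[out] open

>>> stack.push south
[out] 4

>>> maze.move south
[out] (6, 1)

>>> maze.sense south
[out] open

>>> stack.push south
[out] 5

>>> maze.move south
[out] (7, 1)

>>> maze.sense south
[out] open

>>> stack.push south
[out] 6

>>> maze.move south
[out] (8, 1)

>>> maze.sense west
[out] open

>>> stack.push west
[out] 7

>>> maze.move west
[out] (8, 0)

>>> maze.sense north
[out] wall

>>> stack.pop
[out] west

>>> maze.move east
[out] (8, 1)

>>> maze.sense east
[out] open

>>> stack.push east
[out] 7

>>> maze.move east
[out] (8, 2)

>>> maze.sense north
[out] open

>>> stack.push north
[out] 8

>>> maze.move north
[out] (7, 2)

>>> maze.sense north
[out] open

>>> stack.push north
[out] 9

>>> maze.move north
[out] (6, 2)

>>> maze.sense north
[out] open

>>> stack.push north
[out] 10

>>> maze.move north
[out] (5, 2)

>>> maze.sense north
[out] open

>>> stack.push north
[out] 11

>>> maze.move north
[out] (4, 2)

>>> maze.sense north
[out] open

>>> stack.push north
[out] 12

>>> maze.move north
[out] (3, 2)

>>> maze.sense north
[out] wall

>>> maze.sense east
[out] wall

>>> stack.pop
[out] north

>>> maze.move south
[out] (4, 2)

>>> maze.sense east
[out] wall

>>> stack.pop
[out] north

>>> maze.move south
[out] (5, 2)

>>> maze.sense east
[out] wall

>>> stack.pop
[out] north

>>> maze.move south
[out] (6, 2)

>>> maze.sense east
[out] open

>>> stack.push east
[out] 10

>>> maze.move east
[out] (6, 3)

>>> maze.sense south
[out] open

>>> stack.push south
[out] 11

>>> maze.move south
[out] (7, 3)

>>> maze.sense south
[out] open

>>> stack.push south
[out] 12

>>> maze.move south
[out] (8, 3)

>>> maze.sense east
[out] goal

>>> maze.move east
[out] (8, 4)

Answer: (8, 4)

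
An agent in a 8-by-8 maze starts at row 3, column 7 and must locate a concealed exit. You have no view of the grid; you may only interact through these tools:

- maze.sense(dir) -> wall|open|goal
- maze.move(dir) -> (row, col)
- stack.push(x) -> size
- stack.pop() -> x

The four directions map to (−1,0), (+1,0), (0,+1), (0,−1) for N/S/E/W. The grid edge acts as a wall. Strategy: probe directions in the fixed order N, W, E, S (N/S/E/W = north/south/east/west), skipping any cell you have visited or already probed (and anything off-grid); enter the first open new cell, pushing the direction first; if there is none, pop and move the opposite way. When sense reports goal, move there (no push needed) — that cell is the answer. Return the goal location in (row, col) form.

Step: maze.sense[dir='north']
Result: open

Step: stack.push[x='north']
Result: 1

Step: maze.move[dir='north']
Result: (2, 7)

Step: maze.sense[dir='north']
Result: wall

Step: maze.sense[dir='west']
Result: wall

Step: stack.pop[]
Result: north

Step: maze.move[dir='south']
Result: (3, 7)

Step: maze.sense[dir='west']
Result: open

Step: stack.push[x='west']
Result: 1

Step: maze.move[dir='west']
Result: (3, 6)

Step: maze.sense[dir='west']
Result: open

Step: stack.push[x='west']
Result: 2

Step: maze.move[dir='west']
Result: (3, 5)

Step: maze.sense[dir='north']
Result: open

Step: stack.push[x='north']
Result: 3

Step: maze.move[dir='north']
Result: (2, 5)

Step: maze.sense[dir='north']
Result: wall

Step: maze.sense[dir='west']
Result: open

Step: stack.push[x='west']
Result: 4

Step: maze.move[dir='west']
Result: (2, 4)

Step: maze.sense[dir='north']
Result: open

Step: stack.push[x='north']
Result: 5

Step: maze.move[dir='north']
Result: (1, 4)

Step: maze.sense[dir='north']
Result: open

Step: stack.push[x='north']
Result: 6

Step: maze.move[dir='north']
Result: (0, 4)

Step: maze.sense[dir='west']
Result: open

Step: stack.push[x='west']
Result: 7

Step: maze.move[dir='west']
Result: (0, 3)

Step: maze.sense[dir='west']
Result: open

Step: stack.push[x='west']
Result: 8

Step: maze.move[dir='west']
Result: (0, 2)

Step: maze.sense[dir='west']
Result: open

Step: stack.push[x='west']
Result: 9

Step: maze.move[dir='west']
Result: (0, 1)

Step: maze.sense[dir='west']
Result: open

Step: stack.push[x='west']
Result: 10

Step: maze.move[dir='west']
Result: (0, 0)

Step: maze.sense[dir='south']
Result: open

Step: stack.push[x='south']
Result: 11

Step: maze.move[dir='south']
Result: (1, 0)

Step: maze.sense[dir='east']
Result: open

Step: stack.push[x='east']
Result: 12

Step: maze.move[dir='east']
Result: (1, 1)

Step: maze.sense[dir='east']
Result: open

Step: stack.push[x='east']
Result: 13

Step: maze.move[dir='east']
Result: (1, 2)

Step: maze.sense[dir='east']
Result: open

Step: stack.push[x='east']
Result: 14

Step: maze.move[dir='east']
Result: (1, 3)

Step: maze.sense[dir='south']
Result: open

Step: stack.push[x='south']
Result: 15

Step: maze.move[dir='south']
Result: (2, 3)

Step: maze.sense[dir='west']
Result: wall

Step: maze.sense[dir='south']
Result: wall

Step: stack.pop[]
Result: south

Step: maze.move[dir='north']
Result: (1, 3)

Step: stack.pop[]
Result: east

Step: maze.move[dir='west']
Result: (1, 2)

Step: stack.pop[]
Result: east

Step: maze.move[dir='west']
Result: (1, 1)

Step: maze.sense[dir='south']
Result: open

Step: stack.push[x='south']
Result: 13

Step: maze.move[dir='south']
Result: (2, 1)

Step: maze.sense[dir='west']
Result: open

Step: stack.push[x='west']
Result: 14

Step: maze.move[dir='west']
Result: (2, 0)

Step: maze.sense[dir='south']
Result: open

Step: stack.push[x='south']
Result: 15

Step: maze.move[dir='south']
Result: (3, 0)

Step: maze.sense[dir='east']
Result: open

Step: stack.push[x='east']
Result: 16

Step: maze.move[dir='east']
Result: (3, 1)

Step: maze.sense[dir='east']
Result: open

Step: stack.push[x='east']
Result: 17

Step: maze.move[dir='east']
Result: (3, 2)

Step: maze.sense[dir='south']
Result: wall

Step: stack.pop[]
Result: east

Step: maze.move[dir='west']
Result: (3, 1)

Step: maze.sense[dir='south']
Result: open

Step: stack.push[x='south']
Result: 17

Step: maze.move[dir='south']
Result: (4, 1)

Step: maze.sense[dir='west']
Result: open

Step: stack.push[x='west']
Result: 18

Step: maze.move[dir='west']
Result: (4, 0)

Step: maze.sense[dir='south']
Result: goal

Step: maze.move[dir='south']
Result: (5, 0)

Answer: (5, 0)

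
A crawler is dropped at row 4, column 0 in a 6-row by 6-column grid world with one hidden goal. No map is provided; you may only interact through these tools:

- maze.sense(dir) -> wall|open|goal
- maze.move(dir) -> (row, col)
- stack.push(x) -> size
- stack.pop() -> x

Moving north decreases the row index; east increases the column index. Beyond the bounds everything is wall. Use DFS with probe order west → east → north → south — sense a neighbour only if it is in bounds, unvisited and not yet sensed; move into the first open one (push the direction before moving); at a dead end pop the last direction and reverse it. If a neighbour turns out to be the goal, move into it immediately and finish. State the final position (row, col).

Act: maze.sense[dir: east]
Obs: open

Act: stack.push[x: east]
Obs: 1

Act: maze.move[dir: east]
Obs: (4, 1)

Act: maze.sense[dir: east]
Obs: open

Act: stack.push[x: east]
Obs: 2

Act: maze.move[dir: east]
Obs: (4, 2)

Act: maze.sense[dir: east]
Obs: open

Act: stack.push[x: east]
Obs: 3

Act: maze.move[dir: east]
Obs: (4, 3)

Act: maze.sense[dir: east]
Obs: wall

Act: maze.sense[dir: north]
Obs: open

Act: stack.push[x: north]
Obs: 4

Act: maze.move[dir: north]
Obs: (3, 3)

Act: maze.sense[dir: west]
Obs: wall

Act: maze.sense[dir: east]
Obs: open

Act: stack.push[x: east]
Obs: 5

Act: maze.move[dir: east]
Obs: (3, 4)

Act: maze.sense[dir: east]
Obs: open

Act: stack.push[x: east]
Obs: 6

Act: maze.move[dir: east]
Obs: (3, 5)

Act: maze.sense[dir: north]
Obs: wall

Act: maze.sense[dir: south]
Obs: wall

Act: stack.pop[]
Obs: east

Act: maze.move[dir: west]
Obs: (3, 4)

Act: maze.sense[dir: north]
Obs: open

Act: stack.push[x: north]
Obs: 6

Act: maze.move[dir: north]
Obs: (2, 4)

Act: maze.sense[dir: west]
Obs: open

Act: stack.push[x: west]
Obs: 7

Act: maze.move[dir: west]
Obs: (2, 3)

Act: maze.sense[dir: west]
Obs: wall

Act: maze.sense[dir: north]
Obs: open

Act: stack.push[x: north]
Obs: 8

Act: maze.move[dir: north]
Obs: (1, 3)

Act: maze.sense[dir: west]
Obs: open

Act: stack.push[x: west]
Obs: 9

Act: maze.move[dir: west]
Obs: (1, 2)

Act: maze.sense[dir: west]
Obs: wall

Act: maze.sense[dir: north]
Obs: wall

Act: stack.pop[]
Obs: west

Act: maze.move[dir: east]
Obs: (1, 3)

Act: maze.sense[dir: east]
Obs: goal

Act: maze.move[dir: east]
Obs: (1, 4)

Answer: (1, 4)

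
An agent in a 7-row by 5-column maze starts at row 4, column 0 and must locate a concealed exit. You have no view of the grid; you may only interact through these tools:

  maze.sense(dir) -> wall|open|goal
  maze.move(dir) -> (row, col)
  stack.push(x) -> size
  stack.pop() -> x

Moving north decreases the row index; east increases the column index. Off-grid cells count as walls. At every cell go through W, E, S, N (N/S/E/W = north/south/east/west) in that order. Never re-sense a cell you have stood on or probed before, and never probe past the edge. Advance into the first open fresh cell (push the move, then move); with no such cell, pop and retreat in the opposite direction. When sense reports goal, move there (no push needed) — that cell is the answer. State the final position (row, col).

// maze.sense(dir→east) => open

// stack.push(x→east) => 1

// maze.move(dir→east) => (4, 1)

// maze.sense(dir→east) => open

// stack.push(x→east) => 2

// maze.move(dir→east) => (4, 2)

// maze.sense(dir→east) => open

// stack.push(x→east) => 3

// maze.move(dir→east) => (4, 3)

// maze.sense(dir→east) => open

// stack.push(x→east) => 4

// maze.move(dir→east) => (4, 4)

// maze.sense(dir→south) => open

// stack.push(x→south) => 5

// maze.move(dir→south) => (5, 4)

// maze.sense(dir→west) => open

// stack.push(x→west) => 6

// maze.move(dir→west) => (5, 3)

// maze.sense(dir→west) => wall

// maze.sense(dir→south) => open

// stack.push(x→south) => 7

// maze.move(dir→south) => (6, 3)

// maze.sense(dir→west) => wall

// maze.sense(dir→east) => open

// stack.push(x→east) => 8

// maze.move(dir→east) => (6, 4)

// stack.pop() => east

// maze.move(dir→west) => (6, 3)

// stack.pop() => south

// maze.move(dir→north) => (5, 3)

// stack.pop() => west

// maze.move(dir→east) => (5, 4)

// stack.pop() => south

// maze.move(dir→north) => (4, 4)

// maze.sense(dir→north) => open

// stack.push(x→north) => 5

// maze.move(dir→north) => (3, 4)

// maze.sense(dir→west) => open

// stack.push(x→west) => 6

// maze.move(dir→west) => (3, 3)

// maze.sense(dir→west) => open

// stack.push(x→west) => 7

// maze.move(dir→west) => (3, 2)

// maze.sense(dir→west) => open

// stack.push(x→west) => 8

// maze.move(dir→west) => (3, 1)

// maze.sense(dir→west) => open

// stack.push(x→west) => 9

// maze.move(dir→west) => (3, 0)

// maze.sense(dir→north) => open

// stack.push(x→north) => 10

// maze.move(dir→north) => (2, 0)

// maze.sense(dir→east) => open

// stack.push(x→east) => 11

// maze.move(dir→east) => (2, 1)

// maze.sense(dir→east) => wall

// maze.sense(dir→north) => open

// stack.push(x→north) => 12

// maze.move(dir→north) => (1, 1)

// maze.sense(dir→west) => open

// stack.push(x→west) => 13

// maze.move(dir→west) => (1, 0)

// maze.sense(dir→north) => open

// stack.push(x→north) => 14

// maze.move(dir→north) => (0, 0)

// maze.sense(dir→east) => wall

// stack.pop() => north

// maze.move(dir→south) => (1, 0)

// stack.pop() => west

// maze.move(dir→east) => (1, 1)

// maze.sense(dir→east) => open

// stack.push(x→east) => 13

// maze.move(dir→east) => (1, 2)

// maze.sense(dir→east) => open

// stack.push(x→east) => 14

// maze.move(dir→east) => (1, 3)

// maze.sense(dir→east) => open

// stack.push(x→east) => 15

// maze.move(dir→east) => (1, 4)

// maze.sense(dir→south) => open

// stack.push(x→south) => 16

// maze.move(dir→south) => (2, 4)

// maze.sense(dir→west) => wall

// stack.pop() => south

// maze.move(dir→north) => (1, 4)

// maze.sense(dir→north) => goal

// maze.move(dir→north) => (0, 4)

Answer: (0, 4)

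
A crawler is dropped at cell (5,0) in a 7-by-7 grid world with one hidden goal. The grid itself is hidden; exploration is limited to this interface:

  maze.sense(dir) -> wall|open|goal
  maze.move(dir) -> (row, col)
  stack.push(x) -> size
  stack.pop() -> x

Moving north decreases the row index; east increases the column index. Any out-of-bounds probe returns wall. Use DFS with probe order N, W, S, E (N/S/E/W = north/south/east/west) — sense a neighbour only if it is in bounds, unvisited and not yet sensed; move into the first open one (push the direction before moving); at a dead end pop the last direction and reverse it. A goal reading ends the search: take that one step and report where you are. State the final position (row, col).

Do: sense[dir: north]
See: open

Do: push[x: north]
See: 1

Do: move[dir: north]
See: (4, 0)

Do: sense[dir: north]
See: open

Do: push[x: north]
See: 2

Do: move[dir: north]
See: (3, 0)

Do: sense[dir: north]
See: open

Do: push[x: north]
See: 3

Do: move[dir: north]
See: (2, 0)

Do: sense[dir: north]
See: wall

Do: sense[dir: east]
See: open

Do: push[x: east]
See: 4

Do: move[dir: east]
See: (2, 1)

Do: sense[dir: north]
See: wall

Do: sense[dir: south]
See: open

Do: push[x: south]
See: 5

Do: move[dir: south]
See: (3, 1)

Do: sense[dir: south]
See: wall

Do: sense[dir: east]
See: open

Do: push[x: east]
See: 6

Do: move[dir: east]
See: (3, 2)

Do: sense[dir: north]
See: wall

Do: sense[dir: south]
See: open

Do: push[x: south]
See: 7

Do: move[dir: south]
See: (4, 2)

Do: sense[dir: south]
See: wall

Do: sense[dir: east]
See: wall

Do: pop[]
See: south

Do: move[dir: north]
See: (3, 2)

Do: sense[dir: east]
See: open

Do: push[x: east]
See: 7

Do: move[dir: east]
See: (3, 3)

Do: sense[dir: north]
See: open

Do: push[x: north]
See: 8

Do: move[dir: north]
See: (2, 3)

Do: sense[dir: north]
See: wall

Do: sense[dir: east]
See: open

Do: push[x: east]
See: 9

Do: move[dir: east]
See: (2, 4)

Do: sense[dir: north]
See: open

Do: push[x: north]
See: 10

Do: move[dir: north]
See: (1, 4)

Do: sense[dir: north]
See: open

Do: push[x: north]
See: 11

Do: move[dir: north]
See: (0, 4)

Do: sense[dir: west]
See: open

Do: push[x: west]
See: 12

Do: move[dir: west]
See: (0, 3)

Do: sense[dir: west]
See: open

Do: push[x: west]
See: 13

Do: move[dir: west]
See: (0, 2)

Do: sense[dir: west]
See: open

Do: push[x: west]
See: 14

Do: move[dir: west]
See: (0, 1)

Do: sense[dir: west]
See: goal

Do: move[dir: west]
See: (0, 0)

Answer: (0, 0)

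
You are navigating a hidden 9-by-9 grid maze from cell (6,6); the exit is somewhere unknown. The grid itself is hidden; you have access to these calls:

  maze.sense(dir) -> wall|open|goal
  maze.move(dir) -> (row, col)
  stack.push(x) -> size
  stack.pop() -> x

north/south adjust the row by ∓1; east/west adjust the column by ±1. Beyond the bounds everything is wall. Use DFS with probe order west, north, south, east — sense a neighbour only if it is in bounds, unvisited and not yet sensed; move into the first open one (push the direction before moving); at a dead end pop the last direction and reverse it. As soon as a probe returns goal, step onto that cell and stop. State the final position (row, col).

Act: sense[dir='west']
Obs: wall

Act: sense[dir='north']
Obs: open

Act: push[x='north']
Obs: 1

Act: move[dir='north']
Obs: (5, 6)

Act: sense[dir='west']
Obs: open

Act: push[x='west']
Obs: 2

Act: move[dir='west']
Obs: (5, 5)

Act: sense[dir='west']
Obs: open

Act: push[x='west']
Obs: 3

Act: move[dir='west']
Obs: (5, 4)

Act: sense[dir='west']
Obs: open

Act: push[x='west']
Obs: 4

Act: move[dir='west']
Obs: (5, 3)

Act: sense[dir='west']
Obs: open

Act: push[x='west']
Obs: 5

Act: move[dir='west']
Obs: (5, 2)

Act: sense[dir='west']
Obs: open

Act: push[x='west']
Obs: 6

Act: move[dir='west']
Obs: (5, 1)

Act: sense[dir='west']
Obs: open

Act: push[x='west']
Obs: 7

Act: move[dir='west']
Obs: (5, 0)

Act: sense[dir='north']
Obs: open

Act: push[x='north']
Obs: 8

Act: move[dir='north']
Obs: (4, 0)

Act: sense[dir='north']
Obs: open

Act: push[x='north']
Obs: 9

Act: move[dir='north']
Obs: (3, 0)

Act: sense[dir='north']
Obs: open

Act: push[x='north']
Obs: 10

Act: move[dir='north']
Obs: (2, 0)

Act: sense[dir='north']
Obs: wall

Act: sense[dir='east']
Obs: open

Act: push[x='east']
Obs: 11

Act: move[dir='east']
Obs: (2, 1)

Act: sense[dir='north']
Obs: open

Act: push[x='north']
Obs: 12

Act: move[dir='north']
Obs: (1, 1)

Act: sense[dir='north']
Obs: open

Act: push[x='north']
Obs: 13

Act: move[dir='north']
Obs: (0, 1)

Act: sense[dir='west']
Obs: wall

Act: sense[dir='east']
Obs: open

Act: push[x='east']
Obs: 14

Act: move[dir='east']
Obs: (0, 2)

Act: sense[dir='south']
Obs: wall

Act: sense[dir='east']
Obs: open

Act: push[x='east']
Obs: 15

Act: move[dir='east']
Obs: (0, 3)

Act: sense[dir='south']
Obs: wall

Act: sense[dir='east']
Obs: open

Act: push[x='east']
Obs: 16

Act: move[dir='east']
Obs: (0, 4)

Act: sense[dir='south']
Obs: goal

Act: move[dir='south']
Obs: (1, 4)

Answer: (1, 4)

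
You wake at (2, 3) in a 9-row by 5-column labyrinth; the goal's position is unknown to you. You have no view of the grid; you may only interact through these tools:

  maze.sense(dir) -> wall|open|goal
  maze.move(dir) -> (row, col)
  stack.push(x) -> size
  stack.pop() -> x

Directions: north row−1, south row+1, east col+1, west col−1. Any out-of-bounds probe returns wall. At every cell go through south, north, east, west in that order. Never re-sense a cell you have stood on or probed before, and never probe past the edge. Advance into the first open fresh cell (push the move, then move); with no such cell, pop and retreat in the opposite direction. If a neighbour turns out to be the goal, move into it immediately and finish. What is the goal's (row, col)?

>> sense(dir→south)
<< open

>> push(x→south)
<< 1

>> move(dir→south)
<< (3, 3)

>> sense(dir→south)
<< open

>> push(x→south)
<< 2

>> move(dir→south)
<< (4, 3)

>> sense(dir→south)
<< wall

>> sense(dir→east)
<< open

>> push(x→east)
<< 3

>> move(dir→east)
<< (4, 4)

>> sense(dir→south)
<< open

>> push(x→south)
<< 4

>> move(dir→south)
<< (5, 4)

>> sense(dir→south)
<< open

>> push(x→south)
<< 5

>> move(dir→south)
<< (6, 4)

>> sense(dir→south)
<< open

>> push(x→south)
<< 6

>> move(dir→south)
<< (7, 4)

>> sense(dir→south)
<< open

>> push(x→south)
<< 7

>> move(dir→south)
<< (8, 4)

>> sense(dir→west)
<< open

>> push(x→west)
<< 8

>> move(dir→west)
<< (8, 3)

>> sense(dir→north)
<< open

>> push(x→north)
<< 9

>> move(dir→north)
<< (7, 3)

>> sense(dir→north)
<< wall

>> sense(dir→west)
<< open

>> push(x→west)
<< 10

>> move(dir→west)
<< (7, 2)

>> sense(dir→south)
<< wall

>> sense(dir→north)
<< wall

>> sense(dir→west)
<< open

>> push(x→west)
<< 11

>> move(dir→west)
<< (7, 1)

>> sense(dir→south)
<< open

>> push(x→south)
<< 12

>> move(dir→south)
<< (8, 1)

>> sense(dir→west)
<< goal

>> move(dir→west)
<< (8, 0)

Answer: (8, 0)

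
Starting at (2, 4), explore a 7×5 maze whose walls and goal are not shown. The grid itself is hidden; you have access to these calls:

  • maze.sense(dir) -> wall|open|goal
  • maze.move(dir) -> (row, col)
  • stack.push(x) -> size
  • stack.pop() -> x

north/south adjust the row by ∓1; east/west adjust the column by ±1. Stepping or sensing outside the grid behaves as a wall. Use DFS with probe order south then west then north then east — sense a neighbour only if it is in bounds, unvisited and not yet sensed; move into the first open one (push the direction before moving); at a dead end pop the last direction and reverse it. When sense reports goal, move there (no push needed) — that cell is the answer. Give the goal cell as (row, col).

-- 1. maze.sense(dir: south) -> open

-- 2. stack.push(x: south) -> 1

-- 3. maze.move(dir: south) -> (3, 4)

-- 4. maze.sense(dir: south) -> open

-- 5. stack.push(x: south) -> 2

-- 6. maze.move(dir: south) -> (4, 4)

-- 7. maze.sense(dir: south) -> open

-- 8. stack.push(x: south) -> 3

-- 9. maze.move(dir: south) -> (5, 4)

-- 10. maze.sense(dir: south) -> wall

-- 11. maze.sense(dir: west) -> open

-- 12. stack.push(x: west) -> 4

-- 13. maze.move(dir: west) -> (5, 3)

-- 14. maze.sense(dir: south) -> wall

-- 15. maze.sense(dir: west) -> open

-- 16. stack.push(x: west) -> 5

-- 17. maze.move(dir: west) -> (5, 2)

-- 18. maze.sense(dir: south) -> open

-- 19. stack.push(x: south) -> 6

-- 20. maze.move(dir: south) -> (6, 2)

-- 21. maze.sense(dir: west) -> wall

-- 22. stack.pop() -> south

-- 23. maze.move(dir: north) -> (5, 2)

-- 24. maze.sense(dir: west) -> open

-- 25. stack.push(x: west) -> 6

-- 26. maze.move(dir: west) -> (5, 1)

-- 27. maze.sense(dir: west) -> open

-- 28. stack.push(x: west) -> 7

-- 29. maze.move(dir: west) -> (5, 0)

-- 30. maze.sense(dir: south) -> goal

-- 31. maze.move(dir: south) -> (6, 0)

Answer: (6, 0)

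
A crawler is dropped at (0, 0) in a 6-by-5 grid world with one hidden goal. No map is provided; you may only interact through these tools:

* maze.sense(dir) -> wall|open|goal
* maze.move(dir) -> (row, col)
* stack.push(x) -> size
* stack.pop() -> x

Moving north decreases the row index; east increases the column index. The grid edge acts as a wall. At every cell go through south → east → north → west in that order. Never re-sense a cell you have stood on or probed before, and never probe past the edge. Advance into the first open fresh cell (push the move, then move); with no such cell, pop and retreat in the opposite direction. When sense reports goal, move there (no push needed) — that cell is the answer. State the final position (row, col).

>>> maze.sense dir→south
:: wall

>>> maze.sense dir→east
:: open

>>> stack.push x→east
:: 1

>>> maze.move dir→east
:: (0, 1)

>>> maze.sense dir→south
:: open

>>> stack.push x→south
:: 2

>>> maze.move dir→south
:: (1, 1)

>>> maze.sense dir→south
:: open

>>> stack.push x→south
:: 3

>>> maze.move dir→south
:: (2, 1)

>>> maze.sense dir→south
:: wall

>>> maze.sense dir→east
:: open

>>> stack.push x→east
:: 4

>>> maze.move dir→east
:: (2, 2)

>>> maze.sense dir→south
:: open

>>> stack.push x→south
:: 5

>>> maze.move dir→south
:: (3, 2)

>>> maze.sense dir→south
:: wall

>>> maze.sense dir→east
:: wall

>>> stack.pop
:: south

>>> maze.move dir→north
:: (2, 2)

>>> maze.sense dir→east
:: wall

>>> maze.sense dir→north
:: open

>>> stack.push x→north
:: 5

>>> maze.move dir→north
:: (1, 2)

>>> maze.sense dir→east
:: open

>>> stack.push x→east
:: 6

>>> maze.move dir→east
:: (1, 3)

>>> maze.sense dir→east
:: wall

>>> maze.sense dir→north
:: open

>>> stack.push x→north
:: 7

>>> maze.move dir→north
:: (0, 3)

>>> maze.sense dir→east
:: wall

>>> maze.sense dir→west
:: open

>>> stack.push x→west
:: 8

>>> maze.move dir→west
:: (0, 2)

>>> stack.pop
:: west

>>> maze.move dir→east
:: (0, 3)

>>> stack.pop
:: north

>>> maze.move dir→south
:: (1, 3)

>>> stack.pop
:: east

>>> maze.move dir→west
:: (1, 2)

>>> stack.pop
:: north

>>> maze.move dir→south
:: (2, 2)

>>> stack.pop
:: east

>>> maze.move dir→west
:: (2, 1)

>>> maze.sense dir→west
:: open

>>> stack.push x→west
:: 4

>>> maze.move dir→west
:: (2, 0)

>>> maze.sense dir→south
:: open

>>> stack.push x→south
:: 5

>>> maze.move dir→south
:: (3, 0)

>>> maze.sense dir→south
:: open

>>> stack.push x→south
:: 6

>>> maze.move dir→south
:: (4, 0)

>>> maze.sense dir→south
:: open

>>> stack.push x→south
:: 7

>>> maze.move dir→south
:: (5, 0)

>>> maze.sense dir→east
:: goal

>>> maze.move dir→east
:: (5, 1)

Answer: (5, 1)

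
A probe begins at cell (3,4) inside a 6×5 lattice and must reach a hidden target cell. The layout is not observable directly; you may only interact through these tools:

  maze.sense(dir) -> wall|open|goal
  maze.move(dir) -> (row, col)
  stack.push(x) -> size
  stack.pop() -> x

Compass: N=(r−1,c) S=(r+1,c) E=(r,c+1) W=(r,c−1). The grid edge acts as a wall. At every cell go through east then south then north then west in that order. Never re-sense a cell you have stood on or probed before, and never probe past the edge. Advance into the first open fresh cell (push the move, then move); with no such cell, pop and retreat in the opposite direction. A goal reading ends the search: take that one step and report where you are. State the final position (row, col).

~$ maze.sense dir→south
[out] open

~$ stack.push x→south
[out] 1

~$ maze.move dir→south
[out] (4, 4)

~$ maze.sense dir→south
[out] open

~$ stack.push x→south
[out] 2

~$ maze.move dir→south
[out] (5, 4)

~$ maze.sense dir→west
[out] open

~$ stack.push x→west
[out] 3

~$ maze.move dir→west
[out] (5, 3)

~$ maze.sense dir→north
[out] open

~$ stack.push x→north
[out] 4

~$ maze.move dir→north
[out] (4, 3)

~$ maze.sense dir→north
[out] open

~$ stack.push x→north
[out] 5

~$ maze.move dir→north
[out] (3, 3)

~$ maze.sense dir→north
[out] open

~$ stack.push x→north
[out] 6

~$ maze.move dir→north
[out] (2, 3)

~$ maze.sense dir→east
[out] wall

~$ maze.sense dir→north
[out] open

~$ stack.push x→north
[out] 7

~$ maze.move dir→north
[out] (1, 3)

~$ maze.sense dir→east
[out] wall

~$ maze.sense dir→north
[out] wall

~$ maze.sense dir→west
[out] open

~$ stack.push x→west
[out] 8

~$ maze.move dir→west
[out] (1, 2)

~$ maze.sense dir→south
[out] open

~$ stack.push x→south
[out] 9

~$ maze.move dir→south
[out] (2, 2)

~$ maze.sense dir→south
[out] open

~$ stack.push x→south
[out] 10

~$ maze.move dir→south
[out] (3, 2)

~$ maze.sense dir→south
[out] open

~$ stack.push x→south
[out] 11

~$ maze.move dir→south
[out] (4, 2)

~$ maze.sense dir→south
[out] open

~$ stack.push x→south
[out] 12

~$ maze.move dir→south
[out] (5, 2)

~$ maze.sense dir→west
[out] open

~$ stack.push x→west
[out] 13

~$ maze.move dir→west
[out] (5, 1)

~$ maze.sense dir→north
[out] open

~$ stack.push x→north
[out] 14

~$ maze.move dir→north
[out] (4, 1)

~$ maze.sense dir→north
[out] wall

~$ maze.sense dir→west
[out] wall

~$ stack.pop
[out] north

~$ maze.move dir→south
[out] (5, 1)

~$ maze.sense dir→west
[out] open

~$ stack.push x→west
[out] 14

~$ maze.move dir→west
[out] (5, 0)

~$ stack.pop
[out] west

~$ maze.move dir→east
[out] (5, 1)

~$ stack.pop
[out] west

~$ maze.move dir→east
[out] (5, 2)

~$ stack.pop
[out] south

~$ maze.move dir→north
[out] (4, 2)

~$ stack.pop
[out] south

~$ maze.move dir→north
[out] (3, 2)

~$ stack.pop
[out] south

~$ maze.move dir→north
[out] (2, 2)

~$ maze.sense dir→west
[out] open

~$ stack.push x→west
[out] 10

~$ maze.move dir→west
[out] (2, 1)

~$ maze.sense dir→north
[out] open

~$ stack.push x→north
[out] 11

~$ maze.move dir→north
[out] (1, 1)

~$ maze.sense dir→north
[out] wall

~$ maze.sense dir→west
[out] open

~$ stack.push x→west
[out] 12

~$ maze.move dir→west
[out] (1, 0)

~$ maze.sense dir→south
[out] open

~$ stack.push x→south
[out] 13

~$ maze.move dir→south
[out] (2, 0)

~$ maze.sense dir→south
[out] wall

~$ stack.pop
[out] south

~$ maze.move dir→north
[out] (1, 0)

~$ maze.sense dir→north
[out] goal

~$ maze.move dir→north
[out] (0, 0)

Answer: (0, 0)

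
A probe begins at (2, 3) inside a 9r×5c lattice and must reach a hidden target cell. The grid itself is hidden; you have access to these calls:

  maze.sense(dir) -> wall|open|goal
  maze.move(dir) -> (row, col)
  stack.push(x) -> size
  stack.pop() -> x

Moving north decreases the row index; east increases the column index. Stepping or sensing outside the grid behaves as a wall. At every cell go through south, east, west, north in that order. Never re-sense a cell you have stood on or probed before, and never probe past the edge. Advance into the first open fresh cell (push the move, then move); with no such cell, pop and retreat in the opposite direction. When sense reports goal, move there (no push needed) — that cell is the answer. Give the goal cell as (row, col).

Calling sense(dir→south), : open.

I call push(x→south), giving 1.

I try move(dir→south), and see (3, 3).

Then sense(dir→south), giving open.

Invoking push(x→south), yielding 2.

I invoke move(dir→south), — result: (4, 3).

I use sense(dir→south), giving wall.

Then sense(dir→east), and see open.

I use push(x→east), and observe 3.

Using move(dir→east), which returns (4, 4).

Next I call sense(dir→south), giving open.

Invoking push(x→south), yielding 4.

Calling move(dir→south), : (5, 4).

Now I run sense(dir→south), — result: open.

I use push(x→south), giving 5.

I call move(dir→south), yielding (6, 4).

Using sense(dir→south), which returns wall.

I try sense(dir→west), : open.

I call push(x→west), and observe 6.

I use move(dir→west), — result: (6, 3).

I use sense(dir→south), which returns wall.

Next I call sense(dir→west), yielding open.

Then push(x→west), and get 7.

I try move(dir→west), and observe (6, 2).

I try sense(dir→south), — result: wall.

Calling sense(dir→west), — result: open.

Then push(x→west), and observe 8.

Invoking move(dir→west), and observe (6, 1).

Calling sense(dir→south), which returns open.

Calling push(x→south), → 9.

I run move(dir→south), yielding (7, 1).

Invoking sense(dir→south), yielding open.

Next I call push(x→south), — result: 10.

Using move(dir→south), giving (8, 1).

I invoke sense(dir→east), — result: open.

Using push(x→east), and observe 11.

Calling move(dir→east), → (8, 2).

Invoking sense(dir→east), and get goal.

Calling move(dir→east), and observe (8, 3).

Answer: (8, 3)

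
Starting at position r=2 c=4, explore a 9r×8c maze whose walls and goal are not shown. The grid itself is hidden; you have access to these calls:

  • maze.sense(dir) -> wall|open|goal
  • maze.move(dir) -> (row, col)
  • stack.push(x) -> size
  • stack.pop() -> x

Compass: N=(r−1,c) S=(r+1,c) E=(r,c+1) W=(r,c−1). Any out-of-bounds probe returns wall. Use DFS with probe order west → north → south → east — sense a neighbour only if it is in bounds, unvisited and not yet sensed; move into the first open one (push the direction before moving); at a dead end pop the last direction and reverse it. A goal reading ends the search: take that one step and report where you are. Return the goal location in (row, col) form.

# 1. maze.sense(dir→west) : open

# 2. stack.push(x→west) : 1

# 3. maze.move(dir→west) : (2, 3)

# 4. maze.sense(dir→west) : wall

# 5. maze.sense(dir→north) : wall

# 6. maze.sense(dir→south) : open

# 7. stack.push(x→south) : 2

# 8. maze.move(dir→south) : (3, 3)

# 9. maze.sense(dir→west) : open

# 10. stack.push(x→west) : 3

# 11. maze.move(dir→west) : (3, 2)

# 12. maze.sense(dir→west) : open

# 13. stack.push(x→west) : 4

# 14. maze.move(dir→west) : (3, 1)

# 15. maze.sense(dir→west) : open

# 16. stack.push(x→west) : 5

# 17. maze.move(dir→west) : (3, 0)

# 18. maze.sense(dir→north) : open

# 19. stack.push(x→north) : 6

# 20. maze.move(dir→north) : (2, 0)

# 21. maze.sense(dir→north) : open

# 22. stack.push(x→north) : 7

# 23. maze.move(dir→north) : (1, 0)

# 24. maze.sense(dir→north) : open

# 25. stack.push(x→north) : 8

# 26. maze.move(dir→north) : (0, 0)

# 27. maze.sense(dir→east) : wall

# 28. stack.pop() : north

# 29. maze.move(dir→south) : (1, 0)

# 30. maze.sense(dir→east) : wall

# 31. stack.pop() : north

# 32. maze.move(dir→south) : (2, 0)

# 33. maze.sense(dir→east) : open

# 34. stack.push(x→east) : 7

# 35. maze.move(dir→east) : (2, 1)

# 36. stack.pop() : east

# 37. maze.move(dir→west) : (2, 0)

# 38. stack.pop() : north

# 39. maze.move(dir→south) : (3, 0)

# 40. maze.sense(dir→south) : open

# 41. stack.push(x→south) : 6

# 42. maze.move(dir→south) : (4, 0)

# 43. maze.sense(dir→south) : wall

# 44. maze.sense(dir→east) : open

# 45. stack.push(x→east) : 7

# 46. maze.move(dir→east) : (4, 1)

# 47. maze.sense(dir→south) : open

# 48. stack.push(x→south) : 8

# 49. maze.move(dir→south) : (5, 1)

# 50. maze.sense(dir→south) : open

# 51. stack.push(x→south) : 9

# 52. maze.move(dir→south) : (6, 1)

# 53. maze.sense(dir→west) : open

# 54. stack.push(x→west) : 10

# 55. maze.move(dir→west) : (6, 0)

# 56. maze.sense(dir→south) : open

# 57. stack.push(x→south) : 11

# 58. maze.move(dir→south) : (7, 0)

# 59. maze.sense(dir→south) : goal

# 60. maze.move(dir→south) : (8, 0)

Answer: (8, 0)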